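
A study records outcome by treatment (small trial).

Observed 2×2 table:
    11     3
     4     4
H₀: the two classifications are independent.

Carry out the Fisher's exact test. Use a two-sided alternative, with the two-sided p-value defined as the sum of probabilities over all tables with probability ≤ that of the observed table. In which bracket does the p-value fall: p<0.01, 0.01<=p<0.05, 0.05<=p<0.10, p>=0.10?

Margins: r₁=14, r₂=8, c₁=15, c₂=7, n=22
p_obs = C(14,11)·C(8,4)/C(22,15); sum pmf over tables with pmf ≤ p_obs
p-value (two-sided) = 0.34262
→ bracket: p>=0.10

p-value bracket: p>=0.10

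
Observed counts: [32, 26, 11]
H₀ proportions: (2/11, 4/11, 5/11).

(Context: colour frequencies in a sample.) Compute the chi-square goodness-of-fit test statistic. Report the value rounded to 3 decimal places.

test statistic = 43.423

n = 69; E_i = n·p_i = [12.55, 25.09, 31.36]
χ² = (32−12.55)²/12.55 + (26−25.09)²/25.09 + (11−31.36)²/31.36 = 43.4232
df = 2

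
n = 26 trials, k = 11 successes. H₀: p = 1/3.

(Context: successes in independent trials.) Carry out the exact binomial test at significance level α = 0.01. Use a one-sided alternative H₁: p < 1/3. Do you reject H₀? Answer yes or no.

reject H₀: no

Exact binomial: n=26, k=11, p₀=1/3=0.3333
P(X≤11) from Σ C(n,i)·p₀^i·(1−p₀)^(n−i)
p-value (one-sided, H₁ less) = 0.87948
At α=0.01: p ≥ α → fail to reject H₀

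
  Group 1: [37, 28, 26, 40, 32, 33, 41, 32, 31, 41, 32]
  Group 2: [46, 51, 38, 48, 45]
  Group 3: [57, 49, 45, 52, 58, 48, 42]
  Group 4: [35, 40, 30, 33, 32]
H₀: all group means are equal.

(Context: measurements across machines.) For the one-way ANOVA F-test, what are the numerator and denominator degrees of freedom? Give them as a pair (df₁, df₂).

k = 4 groups, N = 28 total
df = (k−1, N−k) = (4−1, 28−4) = (3, 24)

degrees of freedom = [3, 24]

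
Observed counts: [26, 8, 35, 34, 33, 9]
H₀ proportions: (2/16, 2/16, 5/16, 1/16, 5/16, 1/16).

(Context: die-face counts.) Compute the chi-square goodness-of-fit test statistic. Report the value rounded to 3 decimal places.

test statistic = 83.392

n = 145; E_i = n·p_i = [18.12, 18.12, 45.31, 9.06, 45.31, 9.06]
χ² = (26−18.12)²/18.12 + (8−18.12)²/18.12 + (35−45.31)²/45.31 + (34−9.06)²/9.06 + (33−45.31)²/45.31 + (9−9.06)²/9.06 = 83.3917
df = 5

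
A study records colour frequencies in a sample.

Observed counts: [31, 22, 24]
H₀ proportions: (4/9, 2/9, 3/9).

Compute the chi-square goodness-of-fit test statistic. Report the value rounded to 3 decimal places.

n = 77; E_i = n·p_i = [34.22, 17.11, 25.67]
χ² = (31−34.22)²/34.22 + (22−17.11)²/17.11 + (24−25.67)²/25.67 = 1.8084
df = 2

test statistic = 1.808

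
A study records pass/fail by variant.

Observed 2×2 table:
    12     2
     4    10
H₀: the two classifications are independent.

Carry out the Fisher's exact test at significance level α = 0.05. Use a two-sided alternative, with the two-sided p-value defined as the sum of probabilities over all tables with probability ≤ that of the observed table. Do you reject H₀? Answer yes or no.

Margins: r₁=14, r₂=14, c₁=16, c₂=12, n=28
p_obs = C(14,12)·C(14,4)/C(28,16); sum pmf over tables with pmf ≤ p_obs
p-value (two-sided) = 0.00633
At α=0.05: p < α → reject H₀

reject H₀: yes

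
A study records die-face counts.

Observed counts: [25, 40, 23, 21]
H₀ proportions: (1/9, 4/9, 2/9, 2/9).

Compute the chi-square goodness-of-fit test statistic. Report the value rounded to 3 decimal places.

test statistic = 15.679

n = 109; E_i = n·p_i = [12.11, 48.44, 24.22, 24.22]
χ² = (25−12.11)²/12.11 + (40−48.44)²/48.44 + (23−24.22)²/24.22 + (21−24.22)²/24.22 = 15.6789
df = 3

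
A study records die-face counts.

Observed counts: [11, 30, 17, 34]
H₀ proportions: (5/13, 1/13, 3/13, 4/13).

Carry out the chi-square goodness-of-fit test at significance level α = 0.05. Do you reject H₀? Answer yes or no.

reject H₀: yes

n = 92; E_i = n·p_i = [35.38, 7.08, 21.23, 28.31]
χ² = (11−35.38)²/35.38 + (30−7.08)²/7.08 + (17−21.23)²/21.23 + (34−28.31)²/28.31 = 93.0428
df = 3
p-value (upper-tail) = 0.00000
At α=0.05: p < α → reject H₀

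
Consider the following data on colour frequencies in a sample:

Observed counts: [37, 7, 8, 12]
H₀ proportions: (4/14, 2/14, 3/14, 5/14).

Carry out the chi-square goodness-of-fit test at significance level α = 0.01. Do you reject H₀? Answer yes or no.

n = 64; E_i = n·p_i = [18.29, 9.14, 13.71, 22.86]
χ² = (37−18.29)²/18.29 + (7−9.14)²/9.14 + (8−13.71)²/13.71 + (12−22.86)²/22.86 = 27.1932
df = 3
p-value (upper-tail) = 0.00001
At α=0.01: p < α → reject H₀

reject H₀: yes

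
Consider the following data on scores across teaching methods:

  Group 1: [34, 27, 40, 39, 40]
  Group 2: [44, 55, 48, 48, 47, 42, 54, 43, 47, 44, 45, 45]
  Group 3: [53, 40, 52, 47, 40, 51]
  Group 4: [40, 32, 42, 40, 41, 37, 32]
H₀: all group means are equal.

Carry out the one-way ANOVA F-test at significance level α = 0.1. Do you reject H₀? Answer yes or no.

reject H₀: yes

Group means [36.00, 46.83, 47.17, 37.71], grand mean 42.967
SSB = Σnᵢ(x̄ᵢ−x̄)² = 721.038; SSW = ΣΣ(x−x̄ᵢ)² = 587.929
MSB = 721.038/3 = 240.3460; MSW = 587.929/26 = 22.6126
F = MSB/MSW = 10.6288
df = (3, 26)
p-value (upper-tail) = 0.00010
At α=0.1: p < α → reject H₀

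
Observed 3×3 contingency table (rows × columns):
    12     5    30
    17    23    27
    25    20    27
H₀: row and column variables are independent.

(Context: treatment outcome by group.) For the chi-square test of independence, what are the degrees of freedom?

degrees of freedom = 4

df = (r−1)(c−1) = (3−1)·(3−1) = 4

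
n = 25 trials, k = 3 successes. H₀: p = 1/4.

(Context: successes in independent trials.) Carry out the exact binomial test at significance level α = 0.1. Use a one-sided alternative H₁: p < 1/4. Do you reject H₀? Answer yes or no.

reject H₀: yes

Exact binomial: n=25, k=3, p₀=1/4=0.2500
P(X≤3) from Σ C(n,i)·p₀^i·(1−p₀)^(n−i)
p-value (one-sided, H₁ less) = 0.09621
At α=0.1: p < α → reject H₀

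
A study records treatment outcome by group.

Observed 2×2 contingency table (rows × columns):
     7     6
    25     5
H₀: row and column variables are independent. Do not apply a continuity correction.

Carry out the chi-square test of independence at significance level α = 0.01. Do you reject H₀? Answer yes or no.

Row totals [13, 30], col totals [32, 11], n=43
χ² = (7−9.67)²/9.67 + (6−3.33)²/3.33 + (25−22.33)²/22.33 + (5−7.67)²/7.67 = 4.1424
df = 1
p-value (upper-tail) = 0.04182
At α=0.01: p ≥ α → fail to reject H₀

reject H₀: no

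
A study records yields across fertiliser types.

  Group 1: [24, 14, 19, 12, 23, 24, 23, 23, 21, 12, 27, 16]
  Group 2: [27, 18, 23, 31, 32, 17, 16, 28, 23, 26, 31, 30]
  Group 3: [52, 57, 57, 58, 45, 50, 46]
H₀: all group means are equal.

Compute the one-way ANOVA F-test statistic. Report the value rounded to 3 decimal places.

test statistic = 83.585

Group means [19.83, 25.17, 52.14], grand mean 29.194
SSB = Σnᵢ(x̄ᵢ−x̄)² = 4932.648; SSW = ΣΣ(x−x̄ᵢ)² = 826.190
MSB = 4932.648/2 = 2466.3241; MSW = 826.190/28 = 29.5068
F = MSB/MSW = 83.5849
df = (2, 28)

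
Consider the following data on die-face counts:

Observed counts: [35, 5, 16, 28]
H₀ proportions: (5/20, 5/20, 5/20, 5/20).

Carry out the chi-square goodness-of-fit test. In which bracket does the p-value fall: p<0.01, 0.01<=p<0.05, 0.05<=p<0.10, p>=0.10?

p-value bracket: p<0.01

n = 84; E_i = n·p_i = [21.00, 21.00, 21.00, 21.00]
χ² = (35−21.00)²/21.00 + (5−21.00)²/21.00 + (16−21.00)²/21.00 + (28−21.00)²/21.00 = 25.0476
df = 3
p-value (upper-tail) = 0.00002
→ bracket: p<0.01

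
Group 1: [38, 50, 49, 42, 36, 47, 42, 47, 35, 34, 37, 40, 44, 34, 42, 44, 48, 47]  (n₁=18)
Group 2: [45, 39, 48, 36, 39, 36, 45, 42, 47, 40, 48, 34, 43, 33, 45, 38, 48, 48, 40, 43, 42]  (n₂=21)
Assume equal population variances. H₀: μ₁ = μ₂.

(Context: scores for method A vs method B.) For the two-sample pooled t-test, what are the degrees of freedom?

degrees of freedom = 37

df = n₁ + n₂ − 2 = 18 + 21 − 2 = 37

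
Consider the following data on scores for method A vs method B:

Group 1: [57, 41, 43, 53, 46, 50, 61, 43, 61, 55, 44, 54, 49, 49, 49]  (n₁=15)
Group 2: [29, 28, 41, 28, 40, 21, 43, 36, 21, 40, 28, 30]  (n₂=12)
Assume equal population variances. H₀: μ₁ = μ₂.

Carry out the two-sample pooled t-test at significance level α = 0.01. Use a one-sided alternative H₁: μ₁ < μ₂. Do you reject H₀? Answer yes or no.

reject H₀: no

x̄₁=50.333, s₁=6.399, n₁=15
x̄₂=32.083, s₂=7.681, n₂=12
s_p² = [14·6.399² + 11·7.681²]/25 = 48.8900
SE = √(s_p²·(1/15+1/12)) = 2.7080
t = (50.333−32.083)/2.7080 = 6.7392
df = 25
p-value (one-sided, H₁ less) = 1.00000
At α=0.01: p ≥ α → fail to reject H₀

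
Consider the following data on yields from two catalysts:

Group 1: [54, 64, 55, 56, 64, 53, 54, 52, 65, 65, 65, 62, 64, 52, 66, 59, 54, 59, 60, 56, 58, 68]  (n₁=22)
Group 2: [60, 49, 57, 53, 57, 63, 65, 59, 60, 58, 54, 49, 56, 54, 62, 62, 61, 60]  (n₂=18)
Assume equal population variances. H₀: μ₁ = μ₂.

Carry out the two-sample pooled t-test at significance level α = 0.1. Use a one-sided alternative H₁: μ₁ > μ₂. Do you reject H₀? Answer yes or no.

x̄₁=59.318, s₁=5.186, n₁=22
x̄₂=57.722, s₂=4.548, n₂=18
s_p² = [21·5.186² + 17·4.548²]/38 = 24.1154
SE = √(s_p²·(1/22+1/18)) = 1.5607
t = (59.318−57.722)/1.5607 = 1.0226
df = 38
p-value (one-sided, H₁ greater) = 0.15649
At α=0.1: p ≥ α → fail to reject H₀

reject H₀: no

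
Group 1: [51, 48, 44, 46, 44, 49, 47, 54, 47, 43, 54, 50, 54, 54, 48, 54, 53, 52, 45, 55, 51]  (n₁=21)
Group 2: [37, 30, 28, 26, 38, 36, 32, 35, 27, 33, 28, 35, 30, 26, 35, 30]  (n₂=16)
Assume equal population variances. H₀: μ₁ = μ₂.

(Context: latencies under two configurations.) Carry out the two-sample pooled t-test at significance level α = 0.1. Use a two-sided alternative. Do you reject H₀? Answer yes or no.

x̄₁=49.667, s₁=3.916, n₁=21
x̄₂=31.625, s₂=4.031, n₂=16
s_p² = [20·3.916² + 15·4.031²]/35 = 15.7262
SE = √(s_p²·(1/21+1/16)) = 1.3160
t = (49.667−31.625)/1.3160 = 13.7099
df = 35
p-value (two-sided) = 0.00000
At α=0.1: p < α → reject H₀

reject H₀: yes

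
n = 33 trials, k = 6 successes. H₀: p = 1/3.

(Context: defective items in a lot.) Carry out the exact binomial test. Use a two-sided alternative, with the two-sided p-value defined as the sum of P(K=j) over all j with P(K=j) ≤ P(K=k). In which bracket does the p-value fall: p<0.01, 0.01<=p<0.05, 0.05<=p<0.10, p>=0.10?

p-value bracket: 0.05<=p<0.10

Exact binomial: n=33, k=6, p₀=1/3=0.3333
P(X=j) = C(n,j)·p₀^j·(1−p₀)^(n−j); p = Σ P(X=j) over j with P(X=j) ≤ P(X=6)
p-value (two-sided) = 0.06692
→ bracket: 0.05<=p<0.10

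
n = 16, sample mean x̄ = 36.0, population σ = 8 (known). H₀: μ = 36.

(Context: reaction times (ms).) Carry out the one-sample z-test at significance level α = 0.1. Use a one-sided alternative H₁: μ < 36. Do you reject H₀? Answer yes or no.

reject H₀: no

SE = σ/√n = 8/√16 = 2.0000
z = (x̄−μ₀)/SE = (36.0−36)/2.0000 = 0.0000
p-value (one-sided, H₁ less) = 0.50000
At α=0.1: p ≥ α → fail to reject H₀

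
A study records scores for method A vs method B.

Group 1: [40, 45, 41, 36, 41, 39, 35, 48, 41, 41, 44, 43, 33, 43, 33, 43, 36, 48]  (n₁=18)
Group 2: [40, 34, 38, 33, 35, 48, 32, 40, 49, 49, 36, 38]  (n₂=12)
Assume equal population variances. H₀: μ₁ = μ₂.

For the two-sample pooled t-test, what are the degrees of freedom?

degrees of freedom = 28

df = n₁ + n₂ − 2 = 18 + 12 − 2 = 28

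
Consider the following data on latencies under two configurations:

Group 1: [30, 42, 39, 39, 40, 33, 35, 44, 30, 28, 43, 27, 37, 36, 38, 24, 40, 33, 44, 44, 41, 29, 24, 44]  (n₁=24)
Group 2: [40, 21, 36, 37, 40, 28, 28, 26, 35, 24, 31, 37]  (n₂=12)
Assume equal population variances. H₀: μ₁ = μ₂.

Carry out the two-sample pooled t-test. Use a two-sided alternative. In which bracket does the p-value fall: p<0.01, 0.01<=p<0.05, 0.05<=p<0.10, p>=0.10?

p-value bracket: 0.05<=p<0.10

x̄₁=36.000, s₁=6.574, n₁=24
x̄₂=31.917, s₂=6.445, n₂=12
s_p² = [23·6.574² + 11·6.445²]/34 = 42.6740
SE = √(s_p²·(1/24+1/12)) = 2.3096
t = (36.000−31.917)/2.3096 = 1.7680
df = 34
p-value (two-sided) = 0.08604
→ bracket: 0.05<=p<0.10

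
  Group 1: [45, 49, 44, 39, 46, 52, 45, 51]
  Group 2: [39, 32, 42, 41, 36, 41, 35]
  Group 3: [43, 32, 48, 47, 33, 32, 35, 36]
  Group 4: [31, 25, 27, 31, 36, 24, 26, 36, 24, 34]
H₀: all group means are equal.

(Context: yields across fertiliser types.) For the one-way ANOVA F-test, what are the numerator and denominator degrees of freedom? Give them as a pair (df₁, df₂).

k = 4 groups, N = 33 total
df = (k−1, N−k) = (4−1, 33−4) = (3, 29)

degrees of freedom = [3, 29]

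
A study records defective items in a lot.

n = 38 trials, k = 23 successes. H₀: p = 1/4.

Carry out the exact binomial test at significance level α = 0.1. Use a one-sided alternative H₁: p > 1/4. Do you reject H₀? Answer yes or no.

Exact binomial: n=38, k=23, p₀=1/4=0.2500
P(X≥23) from Σ C(n,i)·p₀^i·(1−p₀)^(n−i)
p-value (one-sided, H₁ greater) = 0.00000
At α=0.1: p < α → reject H₀

reject H₀: yes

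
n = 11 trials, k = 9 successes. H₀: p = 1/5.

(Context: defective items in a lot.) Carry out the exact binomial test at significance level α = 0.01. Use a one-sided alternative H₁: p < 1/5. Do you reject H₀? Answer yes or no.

Exact binomial: n=11, k=9, p₀=1/5=0.2000
P(X≤9) from Σ C(n,i)·p₀^i·(1−p₀)^(n−i)
p-value (one-sided, H₁ less) = 1.00000
At α=0.01: p ≥ α → fail to reject H₀

reject H₀: no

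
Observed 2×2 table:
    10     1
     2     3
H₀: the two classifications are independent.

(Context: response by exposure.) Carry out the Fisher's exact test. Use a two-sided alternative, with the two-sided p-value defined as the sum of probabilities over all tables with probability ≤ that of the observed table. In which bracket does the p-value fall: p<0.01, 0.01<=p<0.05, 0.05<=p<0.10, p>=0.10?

p-value bracket: 0.05<=p<0.10

Margins: r₁=11, r₂=5, c₁=12, c₂=4, n=16
p_obs = C(11,10)·C(5,2)/C(16,12); sum pmf over tables with pmf ≤ p_obs
p-value (two-sided) = 0.06319
→ bracket: 0.05<=p<0.10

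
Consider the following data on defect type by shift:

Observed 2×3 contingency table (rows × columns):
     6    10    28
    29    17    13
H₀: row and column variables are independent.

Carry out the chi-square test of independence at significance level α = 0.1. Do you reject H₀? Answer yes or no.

reject H₀: yes

Row totals [44, 59], col totals [35, 27, 41], n=103
χ² = (6−14.95)²/14.95 + (10−11.53)²/11.53 + (28−17.51)²/17.51 + (29−20.05)²/20.05 + (17−15.47)²/15.47 + (13−23.49)²/23.49 = 20.6708
df = 2
p-value (upper-tail) = 0.00003
At α=0.1: p < α → reject H₀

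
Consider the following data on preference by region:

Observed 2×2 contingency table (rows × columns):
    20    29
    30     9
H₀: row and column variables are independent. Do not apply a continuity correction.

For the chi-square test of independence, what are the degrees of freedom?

degrees of freedom = 1

df = (r−1)(c−1) = (2−1)·(2−1) = 1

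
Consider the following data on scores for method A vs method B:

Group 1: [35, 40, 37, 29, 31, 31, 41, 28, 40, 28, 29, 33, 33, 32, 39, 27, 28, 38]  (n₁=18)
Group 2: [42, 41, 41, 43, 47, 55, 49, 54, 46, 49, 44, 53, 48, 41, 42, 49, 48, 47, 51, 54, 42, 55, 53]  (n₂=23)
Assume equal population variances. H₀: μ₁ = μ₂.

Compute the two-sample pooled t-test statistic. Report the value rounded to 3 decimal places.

x̄₁=33.278, s₁=4.812, n₁=18
x̄₂=47.565, s₂=4.907, n₂=23
s_p² = [17·4.812² + 22·4.907²]/39 = 23.6734
SE = √(s_p²·(1/18+1/23)) = 1.5312
t = (33.278−47.565)/1.5312 = -9.3311
df = 39

test statistic = -9.331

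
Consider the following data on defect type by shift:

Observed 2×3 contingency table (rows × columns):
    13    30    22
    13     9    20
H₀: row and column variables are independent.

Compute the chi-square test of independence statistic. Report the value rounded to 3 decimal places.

test statistic = 6.772

Row totals [65, 42], col totals [26, 39, 42], n=107
χ² = (13−15.79)²/15.79 + (30−23.69)²/23.69 + (22−25.51)²/25.51 + (13−10.21)²/10.21 + (9−15.31)²/15.31 + (20−16.49)²/16.49 = 6.7719
df = 2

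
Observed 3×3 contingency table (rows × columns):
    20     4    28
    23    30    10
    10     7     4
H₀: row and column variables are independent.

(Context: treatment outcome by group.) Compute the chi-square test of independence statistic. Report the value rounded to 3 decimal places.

Row totals [52, 63, 21], col totals [53, 41, 42], n=136
χ² = (20−20.26)²/20.26 + (4−15.68)²/15.68 + (28−16.06)²/16.06 + (23−24.55)²/24.55 + (30−18.99)²/18.99 + (10−19.46)²/19.46 + (10−8.18)²/8.18 + (7−6.33)²/6.33 + (4−6.49)²/6.49 = 30.0793
df = 4

test statistic = 30.079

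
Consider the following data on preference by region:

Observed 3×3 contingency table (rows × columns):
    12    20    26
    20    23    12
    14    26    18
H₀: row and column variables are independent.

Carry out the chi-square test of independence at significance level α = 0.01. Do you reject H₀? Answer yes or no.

Row totals [58, 55, 58], col totals [46, 69, 56], n=171
χ² = (12−15.60)²/15.60 + (20−23.40)²/23.40 + (26−18.99)²/18.99 + (20−14.80)²/14.80 + (23−22.19)²/22.19 + (12−18.01)²/18.01 + (14−15.60)²/15.60 + (26−23.40)²/23.40 + (18−18.99)²/18.99 = 8.2821
df = 4
p-value (upper-tail) = 0.08177
At α=0.01: p ≥ α → fail to reject H₀

reject H₀: no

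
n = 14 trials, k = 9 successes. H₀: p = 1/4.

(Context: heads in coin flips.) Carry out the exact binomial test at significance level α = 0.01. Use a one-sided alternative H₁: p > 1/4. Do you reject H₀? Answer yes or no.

Exact binomial: n=14, k=9, p₀=1/4=0.2500
P(X≥9) from Σ C(n,i)·p₀^i·(1−p₀)^(n−i)
p-value (one-sided, H₁ greater) = 0.00215
At α=0.01: p < α → reject H₀

reject H₀: yes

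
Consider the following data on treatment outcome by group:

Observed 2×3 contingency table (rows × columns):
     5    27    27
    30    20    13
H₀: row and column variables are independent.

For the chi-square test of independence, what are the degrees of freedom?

degrees of freedom = 2

df = (r−1)(c−1) = (2−1)·(3−1) = 2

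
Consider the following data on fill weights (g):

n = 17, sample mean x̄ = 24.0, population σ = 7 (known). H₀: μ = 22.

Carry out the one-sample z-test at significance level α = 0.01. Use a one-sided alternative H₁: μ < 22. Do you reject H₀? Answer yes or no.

reject H₀: no

SE = σ/√n = 7/√17 = 1.6977
z = (x̄−μ₀)/SE = (24.0−22)/1.6977 = 1.1780
p-value (one-sided, H₁ less) = 0.88061
At α=0.01: p ≥ α → fail to reject H₀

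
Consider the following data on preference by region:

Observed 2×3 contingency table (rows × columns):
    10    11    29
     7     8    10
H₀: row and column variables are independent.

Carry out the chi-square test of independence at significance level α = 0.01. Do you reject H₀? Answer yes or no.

Row totals [50, 25], col totals [17, 19, 39], n=75
χ² = (10−11.33)²/11.33 + (11−12.67)²/12.67 + (29−26.00)²/26.00 + (7−5.67)²/5.67 + (8−6.33)²/6.33 + (10−13.00)²/13.00 = 2.1669
df = 2
p-value (upper-tail) = 0.33842
At α=0.01: p ≥ α → fail to reject H₀

reject H₀: no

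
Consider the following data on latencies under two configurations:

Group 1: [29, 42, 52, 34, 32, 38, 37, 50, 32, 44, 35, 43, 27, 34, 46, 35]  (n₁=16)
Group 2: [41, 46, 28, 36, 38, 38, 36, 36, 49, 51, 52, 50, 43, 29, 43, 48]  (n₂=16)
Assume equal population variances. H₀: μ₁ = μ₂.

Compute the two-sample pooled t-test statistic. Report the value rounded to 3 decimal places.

x̄₁=38.125, s₁=7.329, n₁=16
x̄₂=41.500, s₂=7.528, n₂=16
s_p² = [15·7.329² + 15·7.528²]/30 = 55.1917
SE = √(s_p²·(1/16+1/16)) = 2.6266
t = (38.125−41.500)/2.6266 = -1.2849
df = 30

test statistic = -1.285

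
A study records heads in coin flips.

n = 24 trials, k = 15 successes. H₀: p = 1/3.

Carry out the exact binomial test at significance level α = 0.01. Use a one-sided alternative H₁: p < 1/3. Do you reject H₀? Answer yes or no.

Exact binomial: n=24, k=15, p₀=1/3=0.3333
P(X≤15) from Σ C(n,i)·p₀^i·(1−p₀)^(n−i)
p-value (one-sided, H₁ less) = 0.99914
At α=0.01: p ≥ α → fail to reject H₀

reject H₀: no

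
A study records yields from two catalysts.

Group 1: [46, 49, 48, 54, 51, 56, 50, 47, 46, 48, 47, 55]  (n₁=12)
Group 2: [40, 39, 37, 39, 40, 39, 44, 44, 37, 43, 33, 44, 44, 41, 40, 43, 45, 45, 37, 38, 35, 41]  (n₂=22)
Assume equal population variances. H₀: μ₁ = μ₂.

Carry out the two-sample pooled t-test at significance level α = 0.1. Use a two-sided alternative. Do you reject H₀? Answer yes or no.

x̄₁=49.750, s₁=3.519, n₁=12
x̄₂=40.364, s₂=3.374, n₂=22
s_p² = [11·3.519² + 21·3.374²]/32 = 11.7294
SE = √(s_p²·(1/12+1/22)) = 1.2291
t = (49.750−40.364)/1.2291 = 7.6370
df = 32
p-value (two-sided) = 0.00000
At α=0.1: p < α → reject H₀

reject H₀: yes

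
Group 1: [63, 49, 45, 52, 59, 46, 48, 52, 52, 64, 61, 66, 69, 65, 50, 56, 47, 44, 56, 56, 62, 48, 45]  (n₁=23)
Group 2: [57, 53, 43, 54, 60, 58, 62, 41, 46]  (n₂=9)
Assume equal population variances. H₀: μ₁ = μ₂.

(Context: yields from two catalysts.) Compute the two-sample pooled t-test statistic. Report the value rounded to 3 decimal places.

x̄₁=54.565, s₁=7.727, n₁=23
x̄₂=52.667, s₂=7.616, n₂=9
s_p² = [22·7.727² + 8·7.616²]/30 = 59.2551
SE = √(s_p²·(1/23+1/9)) = 3.0266
t = (54.565−52.667)/3.0266 = 0.6273
df = 30

test statistic = 0.627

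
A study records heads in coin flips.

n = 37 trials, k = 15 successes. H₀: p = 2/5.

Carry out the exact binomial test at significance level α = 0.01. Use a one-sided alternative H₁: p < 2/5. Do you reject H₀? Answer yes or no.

Exact binomial: n=37, k=15, p₀=2/5=0.4000
P(X≤15) from Σ C(n,i)·p₀^i·(1−p₀)^(n−i)
p-value (one-sided, H₁ less) = 0.59680
At α=0.01: p ≥ α → fail to reject H₀

reject H₀: no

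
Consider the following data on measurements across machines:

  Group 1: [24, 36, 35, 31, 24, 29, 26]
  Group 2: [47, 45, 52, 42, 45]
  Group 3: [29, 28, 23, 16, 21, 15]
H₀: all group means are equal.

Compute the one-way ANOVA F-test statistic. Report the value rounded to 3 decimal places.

Group means [29.29, 46.20, 22.00], grand mean 31.556
SSB = Σnᵢ(x̄ᵢ−x̄)² = 1656.216; SSW = ΣΣ(x−x̄ᵢ)² = 374.229
MSB = 1656.216/2 = 828.1079; MSW = 374.229/15 = 24.9486
F = MSB/MSW = 33.1926
df = (2, 15)

test statistic = 33.193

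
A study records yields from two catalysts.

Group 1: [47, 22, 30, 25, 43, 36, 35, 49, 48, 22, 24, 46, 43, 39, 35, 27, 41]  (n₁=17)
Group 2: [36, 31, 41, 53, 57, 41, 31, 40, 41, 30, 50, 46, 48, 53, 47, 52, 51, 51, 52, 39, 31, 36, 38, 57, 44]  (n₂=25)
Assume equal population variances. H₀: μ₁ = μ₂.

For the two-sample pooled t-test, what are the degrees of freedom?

df = n₁ + n₂ − 2 = 17 + 25 − 2 = 40

degrees of freedom = 40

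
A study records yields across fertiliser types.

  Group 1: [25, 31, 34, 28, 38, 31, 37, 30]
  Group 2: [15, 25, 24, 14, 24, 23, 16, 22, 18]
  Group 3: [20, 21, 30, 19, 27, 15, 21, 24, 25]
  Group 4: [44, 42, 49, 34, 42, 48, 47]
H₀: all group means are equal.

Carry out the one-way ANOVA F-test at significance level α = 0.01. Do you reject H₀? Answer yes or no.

Group means [31.75, 20.11, 22.44, 43.71], grand mean 28.576
SSB = Σnᵢ(x̄ᵢ−x̄)² = 2668.021; SSW = ΣΣ(x−x̄ᵢ)² = 608.040
MSB = 2668.021/3 = 889.3403; MSW = 608.040/29 = 20.9669
F = MSB/MSW = 42.4164
df = (3, 29)
p-value (upper-tail) = 0.00000
At α=0.01: p < α → reject H₀

reject H₀: yes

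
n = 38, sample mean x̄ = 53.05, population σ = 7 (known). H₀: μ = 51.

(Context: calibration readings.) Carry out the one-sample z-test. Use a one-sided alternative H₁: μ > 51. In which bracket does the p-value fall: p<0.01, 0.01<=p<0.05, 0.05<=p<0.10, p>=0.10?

SE = σ/√n = 7/√38 = 1.1355
z = (x̄−μ₀)/SE = (53.05−51)/1.1355 = 1.8053
p-value (one-sided, H₁ greater) = 0.03551
→ bracket: 0.01<=p<0.05

p-value bracket: 0.01<=p<0.05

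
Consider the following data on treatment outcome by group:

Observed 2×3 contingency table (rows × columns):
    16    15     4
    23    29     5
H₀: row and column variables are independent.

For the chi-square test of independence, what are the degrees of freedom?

df = (r−1)(c−1) = (2−1)·(3−1) = 2

degrees of freedom = 2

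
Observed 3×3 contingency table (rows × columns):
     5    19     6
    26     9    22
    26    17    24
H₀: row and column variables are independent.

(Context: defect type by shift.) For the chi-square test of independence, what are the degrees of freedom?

degrees of freedom = 4

df = (r−1)(c−1) = (3−1)·(3−1) = 4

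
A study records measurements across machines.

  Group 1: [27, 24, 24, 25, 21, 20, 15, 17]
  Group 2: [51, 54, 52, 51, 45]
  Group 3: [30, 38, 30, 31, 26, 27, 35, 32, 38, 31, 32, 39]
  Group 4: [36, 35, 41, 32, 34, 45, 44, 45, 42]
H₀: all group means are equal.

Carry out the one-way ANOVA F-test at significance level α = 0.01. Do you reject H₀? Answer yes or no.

reject H₀: yes

Group means [21.62, 50.60, 32.42, 39.33], grand mean 34.382
SSB = Σnᵢ(x̄ᵢ−x̄)² = 2884.038; SSW = ΣΣ(x−x̄ᵢ)² = 571.992
MSB = 2884.038/3 = 961.3459; MSW = 571.992/30 = 19.0664
F = MSB/MSW = 50.4210
df = (3, 30)
p-value (upper-tail) = 0.00000
At α=0.01: p < α → reject H₀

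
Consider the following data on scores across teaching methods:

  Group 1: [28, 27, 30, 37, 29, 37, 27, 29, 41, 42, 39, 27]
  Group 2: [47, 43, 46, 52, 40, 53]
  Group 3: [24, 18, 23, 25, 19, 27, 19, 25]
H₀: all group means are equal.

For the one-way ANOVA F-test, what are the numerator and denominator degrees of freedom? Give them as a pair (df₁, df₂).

degrees of freedom = [2, 23]

k = 3 groups, N = 26 total
df = (k−1, N−k) = (3−1, 26−3) = (2, 23)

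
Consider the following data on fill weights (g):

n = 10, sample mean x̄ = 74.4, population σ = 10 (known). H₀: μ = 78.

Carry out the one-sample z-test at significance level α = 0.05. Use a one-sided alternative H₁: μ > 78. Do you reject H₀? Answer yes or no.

SE = σ/√n = 10/√10 = 3.1623
z = (x̄−μ₀)/SE = (74.4−78)/3.1623 = -1.1384
p-value (one-sided, H₁ greater) = 0.87253
At α=0.05: p ≥ α → fail to reject H₀

reject H₀: no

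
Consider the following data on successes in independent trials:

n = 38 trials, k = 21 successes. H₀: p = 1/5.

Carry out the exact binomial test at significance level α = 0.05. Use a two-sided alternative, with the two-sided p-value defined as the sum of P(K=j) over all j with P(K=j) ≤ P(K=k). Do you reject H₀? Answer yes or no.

Exact binomial: n=38, k=21, p₀=1/5=0.2000
P(X=j) = C(n,j)·p₀^j·(1−p₀)^(n−j); p = Σ P(X=j) over j with P(X=j) ≤ P(X=21)
p-value (two-sided) = 0.00000
At α=0.05: p < α → reject H₀

reject H₀: yes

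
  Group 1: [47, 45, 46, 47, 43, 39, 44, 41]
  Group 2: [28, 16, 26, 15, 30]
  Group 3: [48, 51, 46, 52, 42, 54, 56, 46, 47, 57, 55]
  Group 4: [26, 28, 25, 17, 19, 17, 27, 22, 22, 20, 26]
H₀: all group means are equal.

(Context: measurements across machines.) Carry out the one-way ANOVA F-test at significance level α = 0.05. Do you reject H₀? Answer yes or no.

reject H₀: yes

Group means [44.00, 23.00, 50.36, 22.64], grand mean 36.286
SSB = Σnᵢ(x̄ᵢ−x̄)² = 5588.052; SSW = ΣΣ(x−x̄ᵢ)² = 653.091
MSB = 5588.052/3 = 1862.6840; MSW = 653.091/31 = 21.0674
F = MSB/MSW = 88.4153
df = (3, 31)
p-value (upper-tail) = 0.00000
At α=0.05: p < α → reject H₀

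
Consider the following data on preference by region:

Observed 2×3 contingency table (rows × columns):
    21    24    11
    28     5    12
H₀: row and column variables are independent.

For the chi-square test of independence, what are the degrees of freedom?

degrees of freedom = 2

df = (r−1)(c−1) = (2−1)·(3−1) = 2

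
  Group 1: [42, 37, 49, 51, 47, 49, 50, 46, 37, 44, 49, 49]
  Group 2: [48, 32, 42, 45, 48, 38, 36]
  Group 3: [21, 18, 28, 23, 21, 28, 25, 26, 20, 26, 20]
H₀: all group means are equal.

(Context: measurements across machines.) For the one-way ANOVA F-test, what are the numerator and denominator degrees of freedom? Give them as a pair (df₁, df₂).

degrees of freedom = [2, 27]

k = 3 groups, N = 30 total
df = (k−1, N−k) = (3−1, 30−3) = (2, 27)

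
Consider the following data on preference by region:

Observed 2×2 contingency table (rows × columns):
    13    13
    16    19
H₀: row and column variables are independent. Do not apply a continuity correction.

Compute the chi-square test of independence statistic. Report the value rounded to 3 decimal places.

test statistic = 0.110

Row totals [26, 35], col totals [29, 32], n=61
χ² = (13−12.36)²/12.36 + (13−13.64)²/13.64 + (16−16.64)²/16.64 + (19−18.36)²/18.36 = 0.1099
df = 1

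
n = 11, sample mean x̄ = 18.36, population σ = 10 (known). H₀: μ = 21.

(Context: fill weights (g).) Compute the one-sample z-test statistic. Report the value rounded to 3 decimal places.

SE = σ/√n = 10/√11 = 3.0151
z = (x̄−μ₀)/SE = (18.36−21)/3.0151 = -0.8756

test statistic = -0.876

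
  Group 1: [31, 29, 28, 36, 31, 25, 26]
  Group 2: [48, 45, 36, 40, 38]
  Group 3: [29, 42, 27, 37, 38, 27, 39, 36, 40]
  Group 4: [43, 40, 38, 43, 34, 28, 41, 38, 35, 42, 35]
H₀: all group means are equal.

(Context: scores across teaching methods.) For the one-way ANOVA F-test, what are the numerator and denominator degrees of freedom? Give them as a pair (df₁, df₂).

degrees of freedom = [3, 28]

k = 4 groups, N = 32 total
df = (k−1, N−k) = (4−1, 32−4) = (3, 28)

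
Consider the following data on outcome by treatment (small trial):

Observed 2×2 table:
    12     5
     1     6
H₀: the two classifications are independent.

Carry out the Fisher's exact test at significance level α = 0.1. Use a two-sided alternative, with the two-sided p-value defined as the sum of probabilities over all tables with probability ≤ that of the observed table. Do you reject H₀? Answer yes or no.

reject H₀: yes

Margins: r₁=17, r₂=7, c₁=13, c₂=11, n=24
p_obs = C(17,12)·C(7,1)/C(24,13); sum pmf over tables with pmf ≤ p_obs
p-value (two-sided) = 0.02326
At α=0.1: p < α → reject H₀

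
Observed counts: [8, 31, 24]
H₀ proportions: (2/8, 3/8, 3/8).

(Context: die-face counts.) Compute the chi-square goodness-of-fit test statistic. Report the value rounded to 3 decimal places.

n = 63; E_i = n·p_i = [15.75, 23.62, 23.62]
χ² = (8−15.75)²/15.75 + (31−23.62)²/23.62 + (24−23.62)²/23.62 = 6.1217
df = 2

test statistic = 6.122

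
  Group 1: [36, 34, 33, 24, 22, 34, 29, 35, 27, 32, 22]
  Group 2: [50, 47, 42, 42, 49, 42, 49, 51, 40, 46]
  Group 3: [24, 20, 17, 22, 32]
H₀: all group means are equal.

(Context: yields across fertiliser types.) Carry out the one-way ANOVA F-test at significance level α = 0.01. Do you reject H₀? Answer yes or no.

Group means [29.82, 45.80, 23.00], grand mean 34.654
SSB = Σnᵢ(x̄ᵢ−x̄)² = 2178.648; SSW = ΣΣ(x−x̄ᵢ)² = 551.236
MSB = 2178.648/2 = 1089.3241; MSW = 551.236/23 = 23.9668
F = MSB/MSW = 45.4514
df = (2, 23)
p-value (upper-tail) = 0.00000
At α=0.01: p < α → reject H₀

reject H₀: yes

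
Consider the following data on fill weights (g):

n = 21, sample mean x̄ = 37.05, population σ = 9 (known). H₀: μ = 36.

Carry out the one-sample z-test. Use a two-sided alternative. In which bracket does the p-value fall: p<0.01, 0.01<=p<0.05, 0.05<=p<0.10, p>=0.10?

SE = σ/√n = 9/√21 = 1.9640
z = (x̄−μ₀)/SE = (37.05−36)/1.9640 = 0.5346
p-value (two-sided) = 0.59290
→ bracket: p>=0.10

p-value bracket: p>=0.10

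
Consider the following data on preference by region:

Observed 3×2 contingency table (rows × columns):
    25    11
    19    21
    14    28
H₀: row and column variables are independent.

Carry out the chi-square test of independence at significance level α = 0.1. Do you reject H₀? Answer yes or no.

reject H₀: yes

Row totals [36, 40, 42], col totals [58, 60], n=118
χ² = (25−17.69)²/17.69 + (11−18.31)²/18.31 + (19−19.66)²/19.66 + (21−20.34)²/20.34 + (14−20.64)²/20.64 + (28−21.36)²/21.36 = 10.1801
df = 2
p-value (upper-tail) = 0.00616
At α=0.1: p < α → reject H₀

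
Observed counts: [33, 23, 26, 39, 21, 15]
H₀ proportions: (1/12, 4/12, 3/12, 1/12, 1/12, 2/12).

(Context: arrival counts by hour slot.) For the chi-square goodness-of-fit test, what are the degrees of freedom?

degrees of freedom = 5

df = k − 1 = 6 − 1 = 5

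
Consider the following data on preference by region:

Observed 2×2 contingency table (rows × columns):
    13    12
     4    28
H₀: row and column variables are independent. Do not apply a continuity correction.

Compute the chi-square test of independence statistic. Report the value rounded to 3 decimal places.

test statistic = 10.463

Row totals [25, 32], col totals [17, 40], n=57
χ² = (13−7.46)²/7.46 + (12−17.54)²/17.54 + (4−9.54)²/9.54 + (28−22.46)²/22.46 = 10.4629
df = 1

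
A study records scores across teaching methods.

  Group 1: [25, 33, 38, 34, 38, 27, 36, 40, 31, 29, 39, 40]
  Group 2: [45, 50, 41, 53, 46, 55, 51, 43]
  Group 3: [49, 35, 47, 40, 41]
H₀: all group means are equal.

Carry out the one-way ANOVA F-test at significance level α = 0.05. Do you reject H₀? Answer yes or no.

Group means [34.17, 48.00, 42.40], grand mean 40.240
SSB = Σnᵢ(x̄ᵢ−x̄)² = 947.693; SSW = ΣΣ(x−x̄ᵢ)² = 598.867
MSB = 947.693/2 = 473.8467; MSW = 598.867/22 = 27.2212
F = MSB/MSW = 17.4073
df = (2, 22)
p-value (upper-tail) = 0.00003
At α=0.05: p < α → reject H₀

reject H₀: yes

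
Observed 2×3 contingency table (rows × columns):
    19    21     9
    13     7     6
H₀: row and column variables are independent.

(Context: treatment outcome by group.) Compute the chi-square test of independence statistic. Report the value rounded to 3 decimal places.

Row totals [49, 26], col totals [32, 28, 15], n=75
χ² = (19−20.91)²/20.91 + (21−18.29)²/18.29 + (9−9.80)²/9.80 + (13−11.09)²/11.09 + (7−9.71)²/9.71 + (6−5.20)²/5.20 = 1.8452
df = 2

test statistic = 1.845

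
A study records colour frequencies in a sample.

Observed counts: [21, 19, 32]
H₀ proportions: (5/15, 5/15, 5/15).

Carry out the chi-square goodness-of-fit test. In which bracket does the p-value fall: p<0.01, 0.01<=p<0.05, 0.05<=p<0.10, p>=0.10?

p-value bracket: p>=0.10

n = 72; E_i = n·p_i = [24.00, 24.00, 24.00]
χ² = (21−24.00)²/24.00 + (19−24.00)²/24.00 + (32−24.00)²/24.00 = 4.0833
df = 2
p-value (upper-tail) = 0.12981
→ bracket: p>=0.10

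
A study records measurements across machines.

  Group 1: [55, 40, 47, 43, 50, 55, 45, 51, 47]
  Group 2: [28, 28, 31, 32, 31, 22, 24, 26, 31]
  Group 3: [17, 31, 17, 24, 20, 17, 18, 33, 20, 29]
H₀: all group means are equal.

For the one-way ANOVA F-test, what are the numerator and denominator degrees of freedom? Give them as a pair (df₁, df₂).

degrees of freedom = [2, 25]

k = 3 groups, N = 28 total
df = (k−1, N−k) = (3−1, 28−3) = (2, 25)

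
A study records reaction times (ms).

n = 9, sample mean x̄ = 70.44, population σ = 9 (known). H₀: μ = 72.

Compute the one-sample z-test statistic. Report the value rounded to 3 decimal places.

SE = σ/√n = 9/√9 = 3.0000
z = (x̄−μ₀)/SE = (70.44−72)/3.0000 = -0.5200

test statistic = -0.520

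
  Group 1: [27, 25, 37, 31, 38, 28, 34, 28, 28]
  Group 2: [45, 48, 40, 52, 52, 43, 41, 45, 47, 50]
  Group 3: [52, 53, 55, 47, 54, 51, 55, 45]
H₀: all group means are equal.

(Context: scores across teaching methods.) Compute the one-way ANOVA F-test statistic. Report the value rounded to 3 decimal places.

Group means [30.67, 46.30, 51.50], grand mean 42.630
SSB = Σnᵢ(x̄ᵢ−x̄)² = 2052.196; SSW = ΣΣ(x−x̄ᵢ)² = 432.100
MSB = 2052.196/2 = 1026.0981; MSW = 432.100/24 = 18.0042
F = MSB/MSW = 56.9923
df = (2, 24)

test statistic = 56.992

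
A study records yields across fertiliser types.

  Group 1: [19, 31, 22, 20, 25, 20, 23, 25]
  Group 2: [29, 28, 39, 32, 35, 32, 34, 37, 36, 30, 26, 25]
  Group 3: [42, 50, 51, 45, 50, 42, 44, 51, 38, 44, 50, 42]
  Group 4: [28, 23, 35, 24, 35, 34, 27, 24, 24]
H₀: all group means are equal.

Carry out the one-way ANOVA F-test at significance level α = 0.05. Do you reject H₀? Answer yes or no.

reject H₀: yes

Group means [23.12, 31.92, 45.75, 28.22], grand mean 33.439
SSB = Σnᵢ(x̄ᵢ−x̄)² = 2942.500; SSW = ΣΣ(x−x̄ᵢ)² = 749.597
MSB = 2942.500/3 = 980.8334; MSW = 749.597/37 = 20.2594
F = MSB/MSW = 48.4138
df = (3, 37)
p-value (upper-tail) = 0.00000
At α=0.05: p < α → reject H₀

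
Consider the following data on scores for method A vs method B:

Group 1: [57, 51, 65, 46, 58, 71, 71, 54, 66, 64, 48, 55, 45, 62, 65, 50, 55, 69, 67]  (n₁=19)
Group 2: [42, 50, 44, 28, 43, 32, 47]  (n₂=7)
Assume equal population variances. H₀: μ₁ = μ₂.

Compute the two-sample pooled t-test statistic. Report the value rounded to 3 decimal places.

x̄₁=58.895, s₁=8.498, n₁=19
x̄₂=40.857, s₂=7.967, n₂=7
s_p² = [18·8.498² + 6·7.967²]/24 = 70.0269
SE = √(s_p²·(1/19+1/7)) = 3.6999
t = (58.895−40.857)/3.6999 = 4.8751
df = 24

test statistic = 4.875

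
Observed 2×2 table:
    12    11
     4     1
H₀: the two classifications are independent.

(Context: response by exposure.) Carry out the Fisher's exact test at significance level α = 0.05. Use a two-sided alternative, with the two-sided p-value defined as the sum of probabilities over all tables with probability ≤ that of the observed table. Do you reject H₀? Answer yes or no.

Margins: r₁=23, r₂=5, c₁=16, c₂=12, n=28
p_obs = C(23,12)·C(5,4)/C(28,16); sum pmf over tables with pmf ≤ p_obs
p-value (two-sided) = 0.35531
At α=0.05: p ≥ α → fail to reject H₀

reject H₀: no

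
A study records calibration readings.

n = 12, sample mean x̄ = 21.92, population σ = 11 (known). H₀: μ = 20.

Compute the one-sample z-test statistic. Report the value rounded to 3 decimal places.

SE = σ/√n = 11/√12 = 3.1754
z = (x̄−μ₀)/SE = (21.92−20)/3.1754 = 0.6046

test statistic = 0.605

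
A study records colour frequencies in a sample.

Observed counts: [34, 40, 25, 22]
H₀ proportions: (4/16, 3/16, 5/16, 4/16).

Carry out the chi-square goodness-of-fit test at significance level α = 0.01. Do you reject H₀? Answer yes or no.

n = 121; E_i = n·p_i = [30.25, 22.69, 37.81, 30.25]
χ² = (34−30.25)²/30.25 + (40−22.69)²/22.69 + (25−37.81)²/37.81 + (22−30.25)²/30.25 = 20.2672
df = 3
p-value (upper-tail) = 0.00015
At α=0.01: p < α → reject H₀

reject H₀: yes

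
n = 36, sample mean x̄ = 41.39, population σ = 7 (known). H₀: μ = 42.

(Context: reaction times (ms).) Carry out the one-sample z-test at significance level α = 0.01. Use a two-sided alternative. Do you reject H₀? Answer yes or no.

reject H₀: no

SE = σ/√n = 7/√36 = 1.1667
z = (x̄−μ₀)/SE = (41.39−42)/1.1667 = -0.5229
p-value (two-sided) = 0.60107
At α=0.01: p ≥ α → fail to reject H₀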